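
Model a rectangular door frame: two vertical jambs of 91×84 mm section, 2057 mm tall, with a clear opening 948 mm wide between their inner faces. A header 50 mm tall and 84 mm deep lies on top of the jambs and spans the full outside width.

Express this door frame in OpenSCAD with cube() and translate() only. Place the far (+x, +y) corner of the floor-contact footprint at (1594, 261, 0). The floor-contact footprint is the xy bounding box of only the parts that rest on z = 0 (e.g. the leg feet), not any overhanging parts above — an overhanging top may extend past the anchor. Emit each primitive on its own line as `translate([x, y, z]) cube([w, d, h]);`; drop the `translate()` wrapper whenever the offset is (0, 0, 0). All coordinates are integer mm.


translate([464, 177, 0]) cube([91, 84, 2057]);
translate([1503, 177, 0]) cube([91, 84, 2057]);
translate([464, 177, 2057]) cube([1130, 84, 50]);


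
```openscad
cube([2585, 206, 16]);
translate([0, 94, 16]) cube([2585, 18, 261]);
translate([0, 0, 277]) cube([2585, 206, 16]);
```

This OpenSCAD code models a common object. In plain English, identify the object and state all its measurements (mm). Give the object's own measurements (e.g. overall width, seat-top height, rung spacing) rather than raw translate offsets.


An I-beam lying along x, 2585 mm long. Overall section height 293 mm. Two flanges 206 mm wide (y) and 16 mm thick, one on the floor and one at the top; a web 18 mm thick runs between them, centred on the flange width.


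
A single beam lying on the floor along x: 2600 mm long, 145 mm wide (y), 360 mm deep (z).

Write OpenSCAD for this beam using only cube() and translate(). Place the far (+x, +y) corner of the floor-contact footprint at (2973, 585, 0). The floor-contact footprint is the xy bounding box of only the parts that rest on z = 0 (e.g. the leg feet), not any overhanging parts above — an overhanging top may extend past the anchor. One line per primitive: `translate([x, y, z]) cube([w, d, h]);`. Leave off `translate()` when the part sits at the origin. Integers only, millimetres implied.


translate([373, 440, 0]) cube([2600, 145, 360]);


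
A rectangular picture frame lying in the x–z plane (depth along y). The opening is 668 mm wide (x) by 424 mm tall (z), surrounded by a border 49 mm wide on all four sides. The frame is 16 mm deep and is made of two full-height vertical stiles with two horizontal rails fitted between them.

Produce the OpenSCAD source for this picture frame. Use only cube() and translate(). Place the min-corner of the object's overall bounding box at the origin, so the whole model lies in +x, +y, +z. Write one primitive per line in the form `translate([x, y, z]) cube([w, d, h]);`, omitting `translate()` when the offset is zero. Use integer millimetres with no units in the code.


cube([49, 16, 522]);
translate([717, 0, 0]) cube([49, 16, 522]);
translate([49, 0, 0]) cube([668, 16, 49]);
translate([49, 0, 473]) cube([668, 16, 49]);


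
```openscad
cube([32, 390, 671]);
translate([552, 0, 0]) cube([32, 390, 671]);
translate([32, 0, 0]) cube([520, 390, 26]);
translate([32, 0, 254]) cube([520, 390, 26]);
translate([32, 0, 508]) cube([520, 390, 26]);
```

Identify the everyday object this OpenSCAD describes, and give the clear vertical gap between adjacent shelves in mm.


A bookshelf. The clear shelf gap is 228 mm.

Two tall side panels with 3 horizontal boards between them — a bookshelf. The first two shelf undersides are at z = 0 and z = 254; with shelf thickness 26, the clear gap is 254 − 0 − 26 = 228 mm.


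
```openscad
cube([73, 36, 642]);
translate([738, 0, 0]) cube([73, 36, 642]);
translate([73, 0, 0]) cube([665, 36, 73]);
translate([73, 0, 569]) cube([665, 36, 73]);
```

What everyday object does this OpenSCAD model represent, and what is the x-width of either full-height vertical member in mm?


A picture frame. The border width is 73 mm.

Four thin pieces enclosing a rectangular opening — a picture frame. The two full-height stiles are 642 mm tall; the top rail sits at z = 569 and is 73 mm tall, so the border above the opening is 642 − 569 = 73 mm, matching the stile x-width.


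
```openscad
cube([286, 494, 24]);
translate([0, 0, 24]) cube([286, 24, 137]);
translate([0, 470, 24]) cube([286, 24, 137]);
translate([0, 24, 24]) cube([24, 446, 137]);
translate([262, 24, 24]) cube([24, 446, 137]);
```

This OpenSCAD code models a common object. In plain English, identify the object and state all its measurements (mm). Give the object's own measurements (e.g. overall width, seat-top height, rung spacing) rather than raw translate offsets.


An open-topped rectangular box: outside dimensions 286×494×161 mm, with a uniform wall and base thickness of 24 mm. The base is a full 286×494 slab on the floor; four walls sit on top of the base. The front and back walls (the −y and +y sides) span the full width; the two side walls fit between them.


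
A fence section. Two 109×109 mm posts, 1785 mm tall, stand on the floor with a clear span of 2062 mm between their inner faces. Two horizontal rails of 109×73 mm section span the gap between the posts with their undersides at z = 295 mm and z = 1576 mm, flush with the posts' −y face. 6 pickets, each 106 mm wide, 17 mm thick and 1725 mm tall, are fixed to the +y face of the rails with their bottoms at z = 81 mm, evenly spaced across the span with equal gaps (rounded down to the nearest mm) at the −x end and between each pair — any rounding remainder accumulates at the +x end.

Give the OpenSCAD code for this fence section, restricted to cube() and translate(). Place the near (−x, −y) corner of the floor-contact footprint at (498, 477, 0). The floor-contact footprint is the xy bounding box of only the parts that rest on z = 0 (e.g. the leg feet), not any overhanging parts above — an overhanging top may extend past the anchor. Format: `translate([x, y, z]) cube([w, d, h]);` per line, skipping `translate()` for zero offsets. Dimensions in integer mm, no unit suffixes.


translate([498, 477, 0]) cube([109, 109, 1785]);
translate([2669, 477, 0]) cube([109, 109, 1785]);
translate([607, 477, 295]) cube([2062, 109, 73]);
translate([607, 477, 1576]) cube([2062, 109, 73]);
translate([810, 586, 81]) cube([106, 17, 1725]);
translate([1119, 586, 81]) cube([106, 17, 1725]);
translate([1428, 586, 81]) cube([106, 17, 1725]);
translate([1737, 586, 81]) cube([106, 17, 1725]);
translate([2046, 586, 81]) cube([106, 17, 1725]);
translate([2355, 586, 81]) cube([106, 17, 1725]);


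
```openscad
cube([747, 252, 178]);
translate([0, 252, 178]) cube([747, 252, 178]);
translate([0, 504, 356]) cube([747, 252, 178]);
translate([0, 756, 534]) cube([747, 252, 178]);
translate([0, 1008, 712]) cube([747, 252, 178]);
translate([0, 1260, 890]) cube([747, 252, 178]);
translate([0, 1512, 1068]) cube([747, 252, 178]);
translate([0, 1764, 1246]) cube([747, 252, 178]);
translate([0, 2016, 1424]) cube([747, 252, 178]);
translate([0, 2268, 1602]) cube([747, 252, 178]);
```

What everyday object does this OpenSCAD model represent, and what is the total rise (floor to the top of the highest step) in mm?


A staircase. The total rise is 1780 mm.

10 identical blocks, each offset up and back from the previous — a staircase. Each step is 178 mm tall and there are 10 of them, so the total rise is 10 × 178 = 1780 mm.


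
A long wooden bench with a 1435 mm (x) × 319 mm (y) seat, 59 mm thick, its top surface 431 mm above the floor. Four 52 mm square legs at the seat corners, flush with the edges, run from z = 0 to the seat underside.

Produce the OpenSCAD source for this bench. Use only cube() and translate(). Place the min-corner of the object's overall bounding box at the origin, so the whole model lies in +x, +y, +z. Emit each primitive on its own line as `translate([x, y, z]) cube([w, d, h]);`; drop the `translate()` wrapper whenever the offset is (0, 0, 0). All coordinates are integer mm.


translate([0, 0, 372]) cube([1435, 319, 59]);
cube([52, 52, 372]);
translate([0, 267, 0]) cube([52, 52, 372]);
translate([1383, 0, 0]) cube([52, 52, 372]);
translate([1383, 267, 0]) cube([52, 52, 372]);


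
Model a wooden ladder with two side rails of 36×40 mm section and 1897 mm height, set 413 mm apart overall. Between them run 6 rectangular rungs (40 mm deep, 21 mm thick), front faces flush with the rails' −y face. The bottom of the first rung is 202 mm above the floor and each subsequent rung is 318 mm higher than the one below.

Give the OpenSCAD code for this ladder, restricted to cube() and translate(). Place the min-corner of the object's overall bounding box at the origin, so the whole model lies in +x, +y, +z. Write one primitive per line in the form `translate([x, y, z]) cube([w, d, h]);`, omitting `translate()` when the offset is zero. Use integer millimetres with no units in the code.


cube([36, 40, 1897]);
translate([377, 0, 0]) cube([36, 40, 1897]);
translate([36, 0, 202]) cube([341, 40, 21]);
translate([36, 0, 520]) cube([341, 40, 21]);
translate([36, 0, 838]) cube([341, 40, 21]);
translate([36, 0, 1156]) cube([341, 40, 21]);
translate([36, 0, 1474]) cube([341, 40, 21]);
translate([36, 0, 1792]) cube([341, 40, 21]);


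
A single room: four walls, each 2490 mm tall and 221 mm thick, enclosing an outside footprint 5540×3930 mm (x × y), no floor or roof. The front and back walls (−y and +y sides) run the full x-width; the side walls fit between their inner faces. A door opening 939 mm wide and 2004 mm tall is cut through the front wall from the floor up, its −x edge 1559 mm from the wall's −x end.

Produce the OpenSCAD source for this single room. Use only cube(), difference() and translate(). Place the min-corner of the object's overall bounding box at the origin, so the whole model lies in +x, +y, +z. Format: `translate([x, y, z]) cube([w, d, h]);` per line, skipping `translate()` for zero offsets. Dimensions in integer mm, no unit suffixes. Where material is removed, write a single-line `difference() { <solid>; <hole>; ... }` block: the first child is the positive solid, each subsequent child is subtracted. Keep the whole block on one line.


difference() { cube([5540, 221, 2490]); translate([1559, 0, 0]) cube([939, 221, 2004]); }
translate([0, 3709, 0]) cube([5540, 221, 2490]);
translate([0, 221, 0]) cube([221, 3488, 2490]);
translate([5319, 221, 0]) cube([221, 3488, 2490]);


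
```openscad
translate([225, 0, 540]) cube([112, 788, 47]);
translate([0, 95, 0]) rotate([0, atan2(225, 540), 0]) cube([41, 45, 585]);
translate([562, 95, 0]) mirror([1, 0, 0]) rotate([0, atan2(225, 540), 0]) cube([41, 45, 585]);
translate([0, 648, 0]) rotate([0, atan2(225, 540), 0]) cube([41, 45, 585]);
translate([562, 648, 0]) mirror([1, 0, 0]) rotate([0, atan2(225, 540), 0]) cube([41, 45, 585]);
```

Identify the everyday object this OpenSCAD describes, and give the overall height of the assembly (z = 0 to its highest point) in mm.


A sawhorse. The overall height is 587 mm.

A beam across two mirrored pairs of raked legs — a sawhorse. The beam's underside is at z = 540 (matching the legs' vertical rise in atan2(225, 540)) and the beam is 47 mm tall, so its top is at 540 + 47 = 587 mm. The raked legs top out at the beam's underside, so that is the highest point.


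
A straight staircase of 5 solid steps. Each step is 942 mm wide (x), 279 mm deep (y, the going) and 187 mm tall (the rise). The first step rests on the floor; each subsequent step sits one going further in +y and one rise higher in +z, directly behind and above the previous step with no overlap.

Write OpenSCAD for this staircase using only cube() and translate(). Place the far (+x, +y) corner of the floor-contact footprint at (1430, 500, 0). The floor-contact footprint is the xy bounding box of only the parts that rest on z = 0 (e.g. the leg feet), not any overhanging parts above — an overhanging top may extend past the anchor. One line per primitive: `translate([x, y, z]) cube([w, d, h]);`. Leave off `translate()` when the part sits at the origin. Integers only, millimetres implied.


translate([488, 221, 0]) cube([942, 279, 187]);
translate([488, 500, 187]) cube([942, 279, 187]);
translate([488, 779, 374]) cube([942, 279, 187]);
translate([488, 1058, 561]) cube([942, 279, 187]);
translate([488, 1337, 748]) cube([942, 279, 187]);


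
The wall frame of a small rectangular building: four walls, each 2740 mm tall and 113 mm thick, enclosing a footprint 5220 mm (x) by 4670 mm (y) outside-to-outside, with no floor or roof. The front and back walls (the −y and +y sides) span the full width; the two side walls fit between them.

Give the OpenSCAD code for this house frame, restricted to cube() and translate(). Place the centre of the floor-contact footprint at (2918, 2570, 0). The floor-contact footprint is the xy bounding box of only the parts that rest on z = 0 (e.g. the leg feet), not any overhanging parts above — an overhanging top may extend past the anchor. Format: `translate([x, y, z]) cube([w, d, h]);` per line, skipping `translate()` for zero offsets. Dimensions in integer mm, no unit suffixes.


translate([308, 235, 0]) cube([5220, 113, 2740]);
translate([308, 4792, 0]) cube([5220, 113, 2740]);
translate([308, 348, 0]) cube([113, 4444, 2740]);
translate([5415, 348, 0]) cube([113, 4444, 2740]);


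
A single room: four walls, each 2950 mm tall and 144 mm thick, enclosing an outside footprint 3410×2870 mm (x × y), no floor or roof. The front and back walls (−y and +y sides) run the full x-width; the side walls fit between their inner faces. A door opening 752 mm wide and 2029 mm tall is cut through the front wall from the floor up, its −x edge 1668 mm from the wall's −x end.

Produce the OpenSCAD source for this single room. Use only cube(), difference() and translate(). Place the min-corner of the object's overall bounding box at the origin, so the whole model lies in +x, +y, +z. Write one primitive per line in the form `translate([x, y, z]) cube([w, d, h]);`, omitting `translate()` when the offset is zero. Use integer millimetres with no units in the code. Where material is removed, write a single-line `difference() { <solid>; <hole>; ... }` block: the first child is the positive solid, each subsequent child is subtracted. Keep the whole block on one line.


difference() { cube([3410, 144, 2950]); translate([1668, 0, 0]) cube([752, 144, 2029]); }
translate([0, 2726, 0]) cube([3410, 144, 2950]);
translate([0, 144, 0]) cube([144, 2582, 2950]);
translate([3266, 144, 0]) cube([144, 2582, 2950]);


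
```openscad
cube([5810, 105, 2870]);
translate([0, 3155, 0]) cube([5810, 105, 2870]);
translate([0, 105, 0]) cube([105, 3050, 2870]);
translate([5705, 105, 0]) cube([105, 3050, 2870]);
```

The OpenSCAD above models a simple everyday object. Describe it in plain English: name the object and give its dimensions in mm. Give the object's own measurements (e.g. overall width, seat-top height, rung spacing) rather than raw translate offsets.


The wall frame of a small rectangular building: four walls, each 2870 mm tall and 105 mm thick, enclosing a footprint 5810 mm (x) by 3260 mm (y) outside-to-outside, with no floor or roof. The front and back walls (the −y and +y sides) span the full width; the two side walls fit between them.


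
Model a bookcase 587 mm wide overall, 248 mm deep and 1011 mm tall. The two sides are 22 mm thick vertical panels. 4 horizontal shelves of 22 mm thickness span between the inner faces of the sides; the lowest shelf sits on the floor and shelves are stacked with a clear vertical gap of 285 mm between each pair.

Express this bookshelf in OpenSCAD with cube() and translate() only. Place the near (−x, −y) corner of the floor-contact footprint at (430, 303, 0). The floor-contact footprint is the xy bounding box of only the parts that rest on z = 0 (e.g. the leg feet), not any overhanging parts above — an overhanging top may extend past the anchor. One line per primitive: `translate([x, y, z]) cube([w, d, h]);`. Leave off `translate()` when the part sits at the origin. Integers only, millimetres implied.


translate([430, 303, 0]) cube([22, 248, 1011]);
translate([995, 303, 0]) cube([22, 248, 1011]);
translate([452, 303, 0]) cube([543, 248, 22]);
translate([452, 303, 307]) cube([543, 248, 22]);
translate([452, 303, 614]) cube([543, 248, 22]);
translate([452, 303, 921]) cube([543, 248, 22]);


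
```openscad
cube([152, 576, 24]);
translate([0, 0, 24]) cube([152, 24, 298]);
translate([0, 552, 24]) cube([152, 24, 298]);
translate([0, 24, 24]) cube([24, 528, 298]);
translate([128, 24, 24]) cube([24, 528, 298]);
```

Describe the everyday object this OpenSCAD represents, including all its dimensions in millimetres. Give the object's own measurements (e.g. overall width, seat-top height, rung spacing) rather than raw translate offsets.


An open-topped rectangular box: outside dimensions 152×576×322 mm, with a uniform wall and base thickness of 24 mm. The base is a full 152×576 slab on the floor; four walls sit on top of the base. The front and back walls (the −y and +y sides) span the full width; the two side walls fit between them.


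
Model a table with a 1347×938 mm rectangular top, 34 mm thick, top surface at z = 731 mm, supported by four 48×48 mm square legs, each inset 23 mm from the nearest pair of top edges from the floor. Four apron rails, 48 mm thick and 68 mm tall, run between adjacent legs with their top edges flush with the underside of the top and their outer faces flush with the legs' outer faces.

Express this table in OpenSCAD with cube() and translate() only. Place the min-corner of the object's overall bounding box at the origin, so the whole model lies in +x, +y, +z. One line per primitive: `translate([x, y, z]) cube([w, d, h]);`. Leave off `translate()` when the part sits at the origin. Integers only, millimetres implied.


translate([0, 0, 697]) cube([1347, 938, 34]);
translate([23, 23, 0]) cube([48, 48, 697]);
translate([1276, 23, 0]) cube([48, 48, 697]);
translate([23, 867, 0]) cube([48, 48, 697]);
translate([1276, 867, 0]) cube([48, 48, 697]);
translate([71, 23, 629]) cube([1205, 48, 68]);
translate([71, 867, 629]) cube([1205, 48, 68]);
translate([23, 71, 629]) cube([48, 796, 68]);
translate([1276, 71, 629]) cube([48, 796, 68]);


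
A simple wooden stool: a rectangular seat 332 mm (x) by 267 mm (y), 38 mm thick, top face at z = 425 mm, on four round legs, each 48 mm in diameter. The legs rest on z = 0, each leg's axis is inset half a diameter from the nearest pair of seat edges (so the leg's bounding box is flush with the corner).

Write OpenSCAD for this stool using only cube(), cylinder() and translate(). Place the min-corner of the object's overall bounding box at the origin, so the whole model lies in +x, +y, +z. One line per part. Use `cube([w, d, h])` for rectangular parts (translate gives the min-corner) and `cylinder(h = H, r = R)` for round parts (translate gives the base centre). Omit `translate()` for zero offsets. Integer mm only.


// leg_h = 425 - 38 = 387
translate([0, 0, 387]) cube([332, 267, 38]);
translate([24, 24, 0]) cylinder(h = 387, r = 24);
translate([308, 24, 0]) cylinder(h = 387, r = 24);
translate([24, 243, 0]) cylinder(h = 387, r = 24);
translate([308, 243, 0]) cylinder(h = 387, r = 24);


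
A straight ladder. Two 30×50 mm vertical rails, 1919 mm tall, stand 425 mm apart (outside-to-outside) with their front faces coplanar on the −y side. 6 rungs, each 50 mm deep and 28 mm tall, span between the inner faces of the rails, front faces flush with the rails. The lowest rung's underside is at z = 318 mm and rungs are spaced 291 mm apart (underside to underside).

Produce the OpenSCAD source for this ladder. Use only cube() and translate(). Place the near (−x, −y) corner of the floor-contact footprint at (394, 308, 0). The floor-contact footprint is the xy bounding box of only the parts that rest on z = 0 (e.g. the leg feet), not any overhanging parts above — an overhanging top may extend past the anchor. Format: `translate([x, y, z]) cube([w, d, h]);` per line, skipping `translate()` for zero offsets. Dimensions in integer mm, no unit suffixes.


translate([394, 308, 0]) cube([30, 50, 1919]);
translate([789, 308, 0]) cube([30, 50, 1919]);
translate([424, 308, 318]) cube([365, 50, 28]);
translate([424, 308, 609]) cube([365, 50, 28]);
translate([424, 308, 900]) cube([365, 50, 28]);
translate([424, 308, 1191]) cube([365, 50, 28]);
translate([424, 308, 1482]) cube([365, 50, 28]);
translate([424, 308, 1773]) cube([365, 50, 28]);


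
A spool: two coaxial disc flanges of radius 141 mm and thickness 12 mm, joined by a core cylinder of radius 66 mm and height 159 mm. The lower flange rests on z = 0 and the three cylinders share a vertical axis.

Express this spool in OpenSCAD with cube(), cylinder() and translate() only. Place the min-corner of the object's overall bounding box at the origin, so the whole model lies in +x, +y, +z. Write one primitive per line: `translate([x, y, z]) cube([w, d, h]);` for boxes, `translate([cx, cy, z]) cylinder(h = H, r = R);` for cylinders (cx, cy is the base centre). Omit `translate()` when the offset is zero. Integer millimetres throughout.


translate([141, 141, 0]) cylinder(h = 12, r = 141);
translate([141, 141, 12]) cylinder(h = 159, r = 66);
translate([141, 141, 171]) cylinder(h = 12, r = 141);


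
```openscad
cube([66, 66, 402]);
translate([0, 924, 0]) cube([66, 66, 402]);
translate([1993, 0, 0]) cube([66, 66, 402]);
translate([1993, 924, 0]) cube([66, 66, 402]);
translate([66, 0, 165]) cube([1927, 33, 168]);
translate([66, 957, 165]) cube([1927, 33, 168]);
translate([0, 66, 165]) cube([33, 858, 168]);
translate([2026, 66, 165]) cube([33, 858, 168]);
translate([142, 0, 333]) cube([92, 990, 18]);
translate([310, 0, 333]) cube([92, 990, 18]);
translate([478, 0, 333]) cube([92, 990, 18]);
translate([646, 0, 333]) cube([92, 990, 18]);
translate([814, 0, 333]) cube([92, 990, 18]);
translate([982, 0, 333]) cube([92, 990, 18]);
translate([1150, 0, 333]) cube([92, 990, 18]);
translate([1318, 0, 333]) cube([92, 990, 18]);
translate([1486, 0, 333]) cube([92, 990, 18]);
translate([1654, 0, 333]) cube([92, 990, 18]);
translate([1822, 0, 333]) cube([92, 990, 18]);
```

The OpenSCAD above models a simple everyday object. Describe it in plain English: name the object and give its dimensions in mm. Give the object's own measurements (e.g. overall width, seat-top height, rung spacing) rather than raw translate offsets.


A bed frame 2059 mm long (x) by 990 mm wide (y). Four 66×66 mm corner posts, 402 mm tall, at the corners of the footprint. Four rails of 33 mm thickness and 168 mm height run between adjacent posts with their undersides at z = 165 mm, their outer faces flush with the outside of the frame (the two x-running rails run between the posts' inner faces; the two y-running rails run between the posts' inner faces). 11 slats, each 92 mm wide (x) and 18 mm thick, lie across the top of the two x-running rails, running the full 990 mm width of the frame in y; along x they sit between the end posts with a 76 mm gap after the −x posts and between neighbouring slats, leaving 79 mm before the +x posts.


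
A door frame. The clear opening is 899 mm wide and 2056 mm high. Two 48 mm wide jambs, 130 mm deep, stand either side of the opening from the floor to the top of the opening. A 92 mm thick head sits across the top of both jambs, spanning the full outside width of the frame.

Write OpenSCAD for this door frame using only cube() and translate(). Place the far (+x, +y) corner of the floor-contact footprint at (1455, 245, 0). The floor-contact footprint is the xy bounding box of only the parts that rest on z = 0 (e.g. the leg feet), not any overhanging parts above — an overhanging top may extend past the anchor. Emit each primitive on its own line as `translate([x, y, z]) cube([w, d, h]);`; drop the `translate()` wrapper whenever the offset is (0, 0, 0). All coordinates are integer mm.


translate([460, 115, 0]) cube([48, 130, 2056]);
translate([1407, 115, 0]) cube([48, 130, 2056]);
translate([460, 115, 2056]) cube([995, 130, 92]);


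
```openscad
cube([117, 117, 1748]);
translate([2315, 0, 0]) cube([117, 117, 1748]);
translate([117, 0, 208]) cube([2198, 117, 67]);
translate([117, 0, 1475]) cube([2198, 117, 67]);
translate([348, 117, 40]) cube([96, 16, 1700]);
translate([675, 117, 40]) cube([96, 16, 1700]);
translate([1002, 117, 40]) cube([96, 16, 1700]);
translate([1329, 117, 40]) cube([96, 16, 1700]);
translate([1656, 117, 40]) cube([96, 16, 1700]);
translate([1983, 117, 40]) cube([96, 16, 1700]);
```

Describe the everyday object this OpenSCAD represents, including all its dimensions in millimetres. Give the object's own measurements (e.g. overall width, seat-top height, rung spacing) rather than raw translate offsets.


A fence section. Two 117×117 mm posts, 1748 mm tall, stand on the floor with a clear span of 2198 mm between their inner faces. Two horizontal rails of 117×67 mm section span the gap between the posts with their undersides at z = 208 mm and z = 1475 mm, flush with the posts' −y face. 6 pickets, each 96 mm wide, 16 mm thick and 1700 mm tall, are fixed to the +y face of the rails with their bottoms at z = 40 mm, spaced across the span with a 231 mm gap after the −x post and between neighbouring pickets, with 236 mm left before the +x post.


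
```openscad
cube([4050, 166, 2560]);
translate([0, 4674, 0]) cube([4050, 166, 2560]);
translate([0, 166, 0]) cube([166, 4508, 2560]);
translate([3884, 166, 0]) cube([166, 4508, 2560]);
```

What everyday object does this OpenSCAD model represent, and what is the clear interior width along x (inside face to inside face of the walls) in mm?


A house (or room) frame. The interior width is 3718 mm.

Four 2560 mm walls enclosing a rectangle with no floor or roof — a room or house frame. Outside width is 4050 mm and wall thickness is 166 mm, so the interior width is 4050 − 2 × 166 = 3718 mm.


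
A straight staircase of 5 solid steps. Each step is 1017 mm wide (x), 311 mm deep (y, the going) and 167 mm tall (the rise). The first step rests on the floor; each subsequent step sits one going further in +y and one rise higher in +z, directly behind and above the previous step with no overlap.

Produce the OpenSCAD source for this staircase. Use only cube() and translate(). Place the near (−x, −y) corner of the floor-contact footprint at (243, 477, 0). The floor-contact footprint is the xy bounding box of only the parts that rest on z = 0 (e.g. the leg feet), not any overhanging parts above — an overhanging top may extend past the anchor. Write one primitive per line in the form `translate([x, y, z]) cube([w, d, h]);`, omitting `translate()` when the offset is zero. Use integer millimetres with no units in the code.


translate([243, 477, 0]) cube([1017, 311, 167]);
translate([243, 788, 167]) cube([1017, 311, 167]);
translate([243, 1099, 334]) cube([1017, 311, 167]);
translate([243, 1410, 501]) cube([1017, 311, 167]);
translate([243, 1721, 668]) cube([1017, 311, 167]);


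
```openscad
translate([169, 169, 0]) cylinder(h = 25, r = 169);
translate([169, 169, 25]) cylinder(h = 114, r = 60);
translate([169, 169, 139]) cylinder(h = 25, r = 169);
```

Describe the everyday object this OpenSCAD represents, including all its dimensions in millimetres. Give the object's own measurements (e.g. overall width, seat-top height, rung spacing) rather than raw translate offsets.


A spool: two coaxial disc flanges of radius 169 mm and thickness 25 mm, joined by a core cylinder of radius 60 mm and height 114 mm. The lower flange rests on z = 0 and the three cylinders share a vertical axis.


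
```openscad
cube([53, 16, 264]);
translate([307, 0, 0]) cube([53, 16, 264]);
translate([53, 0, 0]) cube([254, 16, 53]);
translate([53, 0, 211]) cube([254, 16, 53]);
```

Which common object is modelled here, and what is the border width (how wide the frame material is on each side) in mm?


A picture frame. The border width is 53 mm.

Four thin pieces enclosing a rectangular opening — a picture frame. The two full-height stiles are 264 mm tall; the top rail sits at z = 211 and is 53 mm tall, so the border above the opening is 264 − 211 = 53 mm, matching the stile x-width.


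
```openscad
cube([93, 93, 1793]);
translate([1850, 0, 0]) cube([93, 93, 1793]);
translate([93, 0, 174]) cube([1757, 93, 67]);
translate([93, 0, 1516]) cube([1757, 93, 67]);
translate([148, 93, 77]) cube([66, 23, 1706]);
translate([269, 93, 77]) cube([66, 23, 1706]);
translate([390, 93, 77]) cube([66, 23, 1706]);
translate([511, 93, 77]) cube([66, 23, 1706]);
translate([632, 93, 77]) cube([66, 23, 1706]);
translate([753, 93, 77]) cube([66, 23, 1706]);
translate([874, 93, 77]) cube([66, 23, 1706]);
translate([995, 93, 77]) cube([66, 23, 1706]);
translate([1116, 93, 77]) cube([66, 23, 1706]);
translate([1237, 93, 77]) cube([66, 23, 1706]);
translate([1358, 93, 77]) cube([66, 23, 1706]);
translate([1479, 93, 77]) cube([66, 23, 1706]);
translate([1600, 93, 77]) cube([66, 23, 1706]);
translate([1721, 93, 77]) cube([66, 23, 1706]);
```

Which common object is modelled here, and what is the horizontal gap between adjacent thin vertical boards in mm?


A fence section. The picket gap is 55 mm.

Two posts, two rails, 14 pickets — a fence section. Span 1757 mm holds 14 pickets of 66 mm with 15 equal gaps: ⌊(1757 − 14·66) / 15⌋ = 55 mm.


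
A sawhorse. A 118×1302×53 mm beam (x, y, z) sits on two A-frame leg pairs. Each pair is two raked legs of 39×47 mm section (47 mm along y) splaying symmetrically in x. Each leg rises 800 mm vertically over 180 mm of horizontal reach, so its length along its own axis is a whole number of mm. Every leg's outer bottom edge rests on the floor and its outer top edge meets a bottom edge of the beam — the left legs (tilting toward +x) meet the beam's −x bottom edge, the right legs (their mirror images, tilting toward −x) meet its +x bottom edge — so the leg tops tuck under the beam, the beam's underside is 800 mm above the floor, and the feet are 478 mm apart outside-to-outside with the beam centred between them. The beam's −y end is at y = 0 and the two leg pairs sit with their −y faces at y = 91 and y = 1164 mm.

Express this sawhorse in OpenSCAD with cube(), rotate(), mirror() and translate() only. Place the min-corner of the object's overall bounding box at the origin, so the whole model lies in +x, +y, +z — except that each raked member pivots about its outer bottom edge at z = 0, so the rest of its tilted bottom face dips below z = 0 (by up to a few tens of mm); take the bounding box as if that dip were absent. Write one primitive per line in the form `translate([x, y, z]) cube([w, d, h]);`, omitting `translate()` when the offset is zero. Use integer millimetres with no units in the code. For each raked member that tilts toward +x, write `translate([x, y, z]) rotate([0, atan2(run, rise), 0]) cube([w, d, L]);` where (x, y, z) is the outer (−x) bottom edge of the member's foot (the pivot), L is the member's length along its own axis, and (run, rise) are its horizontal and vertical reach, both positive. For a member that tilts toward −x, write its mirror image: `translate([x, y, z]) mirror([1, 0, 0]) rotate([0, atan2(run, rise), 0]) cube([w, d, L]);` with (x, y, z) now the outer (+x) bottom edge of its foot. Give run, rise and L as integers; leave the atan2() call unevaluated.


translate([180, 0, 800]) cube([118, 1302, 53]);
translate([0, 91, 0]) rotate([0, atan2(180, 800), 0]) cube([39, 47, 820]);
translate([478, 91, 0]) mirror([1, 0, 0]) rotate([0, atan2(180, 800), 0]) cube([39, 47, 820]);
translate([0, 1164, 0]) rotate([0, atan2(180, 800), 0]) cube([39, 47, 820]);
translate([478, 1164, 0]) mirror([1, 0, 0]) rotate([0, atan2(180, 800), 0]) cube([39, 47, 820]);


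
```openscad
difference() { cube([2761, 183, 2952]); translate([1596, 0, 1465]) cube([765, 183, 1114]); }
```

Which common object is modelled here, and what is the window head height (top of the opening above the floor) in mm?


A wall with a window opening. The window head height is 2579 mm.

A wall with a rectangular opening subtracted — a window. Sill at z = 1465, opening 1114 mm tall, so the head is at 1465 + 1114 = 2579 mm.


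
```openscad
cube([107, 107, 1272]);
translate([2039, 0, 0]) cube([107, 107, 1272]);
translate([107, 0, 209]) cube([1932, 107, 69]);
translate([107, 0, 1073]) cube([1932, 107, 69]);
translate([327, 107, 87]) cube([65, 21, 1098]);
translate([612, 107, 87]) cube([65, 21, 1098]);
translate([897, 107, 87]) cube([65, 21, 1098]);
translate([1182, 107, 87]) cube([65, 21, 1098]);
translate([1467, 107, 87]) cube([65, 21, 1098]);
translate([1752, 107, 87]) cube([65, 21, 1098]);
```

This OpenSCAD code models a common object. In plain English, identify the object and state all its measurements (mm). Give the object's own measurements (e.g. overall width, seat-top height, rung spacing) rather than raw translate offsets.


A fence section. Two 107×107 mm posts, 1272 mm tall, stand on the floor with a clear span of 1932 mm between their inner faces. Two horizontal rails of 107×69 mm section span the gap between the posts with their undersides at z = 209 mm and z = 1073 mm, flush with the posts' −y face. 6 pickets, each 65 mm wide, 21 mm thick and 1098 mm tall, are fixed to the +y face of the rails with their bottoms at z = 87 mm, spaced across the span with a 220 mm gap after the −x post and between neighbouring pickets, with 222 mm left before the +x post.


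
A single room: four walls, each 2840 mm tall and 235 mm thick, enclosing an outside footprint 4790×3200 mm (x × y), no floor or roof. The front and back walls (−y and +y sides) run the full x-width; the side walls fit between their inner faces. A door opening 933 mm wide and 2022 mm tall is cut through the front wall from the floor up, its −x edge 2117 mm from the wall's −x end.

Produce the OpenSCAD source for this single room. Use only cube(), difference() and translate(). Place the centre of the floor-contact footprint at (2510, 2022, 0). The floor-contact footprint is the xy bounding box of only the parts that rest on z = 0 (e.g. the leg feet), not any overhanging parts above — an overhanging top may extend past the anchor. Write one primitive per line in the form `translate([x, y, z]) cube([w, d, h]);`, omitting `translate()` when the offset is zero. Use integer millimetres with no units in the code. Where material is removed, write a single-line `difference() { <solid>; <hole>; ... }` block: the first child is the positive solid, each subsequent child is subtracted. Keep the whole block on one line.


difference() { translate([115, 422, 0]) cube([4790, 235, 2840]); translate([2232, 422, 0]) cube([933, 235, 2022]); }
translate([115, 3387, 0]) cube([4790, 235, 2840]);
translate([115, 657, 0]) cube([235, 2730, 2840]);
translate([4670, 657, 0]) cube([235, 2730, 2840]);


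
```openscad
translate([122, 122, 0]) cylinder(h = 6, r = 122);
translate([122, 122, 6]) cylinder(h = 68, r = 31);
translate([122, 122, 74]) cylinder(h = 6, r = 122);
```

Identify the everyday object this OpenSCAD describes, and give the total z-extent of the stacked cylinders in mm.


A spool. The overall height is 80 mm.

Three coaxial cylinders, large–small–large — a spool. Two 6 mm flanges and a 68 mm core give 6 + 68 + 6 = 80 mm.


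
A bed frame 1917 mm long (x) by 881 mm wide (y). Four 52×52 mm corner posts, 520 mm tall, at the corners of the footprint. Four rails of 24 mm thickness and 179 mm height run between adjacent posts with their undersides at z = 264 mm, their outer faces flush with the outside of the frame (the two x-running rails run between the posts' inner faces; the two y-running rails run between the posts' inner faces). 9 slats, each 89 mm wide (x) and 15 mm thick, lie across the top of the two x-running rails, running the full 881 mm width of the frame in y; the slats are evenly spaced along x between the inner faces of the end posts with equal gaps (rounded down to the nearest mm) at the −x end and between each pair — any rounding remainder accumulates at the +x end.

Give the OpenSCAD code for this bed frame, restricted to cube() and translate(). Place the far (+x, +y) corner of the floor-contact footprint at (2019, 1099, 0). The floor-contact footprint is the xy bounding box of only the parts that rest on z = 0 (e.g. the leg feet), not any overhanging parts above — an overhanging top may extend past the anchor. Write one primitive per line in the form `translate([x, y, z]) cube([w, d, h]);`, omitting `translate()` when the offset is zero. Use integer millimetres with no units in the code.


translate([102, 218, 0]) cube([52, 52, 520]);
translate([102, 1047, 0]) cube([52, 52, 520]);
translate([1967, 218, 0]) cube([52, 52, 520]);
translate([1967, 1047, 0]) cube([52, 52, 520]);
translate([154, 218, 264]) cube([1813, 24, 179]);
translate([154, 1075, 264]) cube([1813, 24, 179]);
translate([102, 270, 264]) cube([24, 777, 179]);
translate([1995, 270, 264]) cube([24, 777, 179]);
translate([255, 218, 443]) cube([89, 881, 15]);
translate([445, 218, 443]) cube([89, 881, 15]);
translate([635, 218, 443]) cube([89, 881, 15]);
translate([825, 218, 443]) cube([89, 881, 15]);
translate([1015, 218, 443]) cube([89, 881, 15]);
translate([1205, 218, 443]) cube([89, 881, 15]);
translate([1395, 218, 443]) cube([89, 881, 15]);
translate([1585, 218, 443]) cube([89, 881, 15]);
translate([1775, 218, 443]) cube([89, 881, 15]);


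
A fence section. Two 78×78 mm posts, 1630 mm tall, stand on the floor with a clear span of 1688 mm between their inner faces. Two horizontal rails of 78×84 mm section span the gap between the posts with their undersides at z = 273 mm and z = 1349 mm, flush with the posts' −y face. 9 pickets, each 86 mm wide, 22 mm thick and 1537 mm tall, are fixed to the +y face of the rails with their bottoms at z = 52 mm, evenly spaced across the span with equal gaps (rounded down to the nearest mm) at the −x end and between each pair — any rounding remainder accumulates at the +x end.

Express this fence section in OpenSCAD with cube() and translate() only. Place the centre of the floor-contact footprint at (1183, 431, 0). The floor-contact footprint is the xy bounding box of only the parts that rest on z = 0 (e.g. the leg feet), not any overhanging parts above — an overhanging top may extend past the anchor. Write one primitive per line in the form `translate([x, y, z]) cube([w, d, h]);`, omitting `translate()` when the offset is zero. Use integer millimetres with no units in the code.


translate([261, 392, 0]) cube([78, 78, 1630]);
translate([2027, 392, 0]) cube([78, 78, 1630]);
translate([339, 392, 273]) cube([1688, 78, 84]);
translate([339, 392, 1349]) cube([1688, 78, 84]);
translate([430, 470, 52]) cube([86, 22, 1537]);
translate([607, 470, 52]) cube([86, 22, 1537]);
translate([784, 470, 52]) cube([86, 22, 1537]);
translate([961, 470, 52]) cube([86, 22, 1537]);
translate([1138, 470, 52]) cube([86, 22, 1537]);
translate([1315, 470, 52]) cube([86, 22, 1537]);
translate([1492, 470, 52]) cube([86, 22, 1537]);
translate([1669, 470, 52]) cube([86, 22, 1537]);
translate([1846, 470, 52]) cube([86, 22, 1537]);


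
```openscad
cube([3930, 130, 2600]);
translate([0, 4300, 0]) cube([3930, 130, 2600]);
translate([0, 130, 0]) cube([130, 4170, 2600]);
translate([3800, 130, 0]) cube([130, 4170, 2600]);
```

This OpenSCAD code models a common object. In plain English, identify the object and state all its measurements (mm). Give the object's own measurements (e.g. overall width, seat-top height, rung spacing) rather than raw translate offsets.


The wall frame of a small rectangular building: four walls, each 2600 mm tall and 130 mm thick, enclosing a footprint 3930 mm (x) by 4430 mm (y) outside-to-outside, with no floor or roof. The front and back walls (the −y and +y sides) span the full width; the two side walls fit between them.


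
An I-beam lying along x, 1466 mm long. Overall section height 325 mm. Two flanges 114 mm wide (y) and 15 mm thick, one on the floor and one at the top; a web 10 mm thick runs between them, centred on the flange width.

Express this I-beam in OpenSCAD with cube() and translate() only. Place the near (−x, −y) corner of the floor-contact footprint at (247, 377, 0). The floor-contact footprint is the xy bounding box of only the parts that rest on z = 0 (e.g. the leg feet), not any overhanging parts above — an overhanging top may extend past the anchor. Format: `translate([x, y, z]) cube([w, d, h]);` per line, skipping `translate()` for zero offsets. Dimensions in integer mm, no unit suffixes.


translate([247, 377, 0]) cube([1466, 114, 15]);
translate([247, 429, 15]) cube([1466, 10, 295]);
translate([247, 377, 310]) cube([1466, 114, 15]);
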